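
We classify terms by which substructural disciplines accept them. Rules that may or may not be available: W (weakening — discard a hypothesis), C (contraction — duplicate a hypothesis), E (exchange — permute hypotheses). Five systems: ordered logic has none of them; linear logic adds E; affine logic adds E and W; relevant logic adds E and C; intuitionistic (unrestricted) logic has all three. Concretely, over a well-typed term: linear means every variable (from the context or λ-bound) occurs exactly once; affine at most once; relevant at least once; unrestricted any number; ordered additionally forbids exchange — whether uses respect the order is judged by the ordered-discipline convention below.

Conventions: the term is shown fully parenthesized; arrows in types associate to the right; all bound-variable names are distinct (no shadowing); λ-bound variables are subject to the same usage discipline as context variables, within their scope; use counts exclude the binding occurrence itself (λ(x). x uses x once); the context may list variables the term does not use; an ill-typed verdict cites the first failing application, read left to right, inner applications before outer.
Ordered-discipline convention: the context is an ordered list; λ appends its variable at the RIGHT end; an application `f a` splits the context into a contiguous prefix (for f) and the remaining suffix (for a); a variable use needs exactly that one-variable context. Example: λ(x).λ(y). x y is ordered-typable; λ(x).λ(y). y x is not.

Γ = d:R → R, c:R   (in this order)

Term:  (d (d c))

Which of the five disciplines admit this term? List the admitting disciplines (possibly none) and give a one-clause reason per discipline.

accepted by: relevant, unrestricted
variable uses: d: 2; c: 1
left-to-right use order: d, d, c
typing: the term checks, with type R
ordered: ✗ — repeated use of d ×2
linear: ✗ — repeated use of d ×2
affine: ✗ — repeated use of d ×2
relevant: ✓ — none of d, c goes unused
unrestricted: ✓ — typability at R is all that's needed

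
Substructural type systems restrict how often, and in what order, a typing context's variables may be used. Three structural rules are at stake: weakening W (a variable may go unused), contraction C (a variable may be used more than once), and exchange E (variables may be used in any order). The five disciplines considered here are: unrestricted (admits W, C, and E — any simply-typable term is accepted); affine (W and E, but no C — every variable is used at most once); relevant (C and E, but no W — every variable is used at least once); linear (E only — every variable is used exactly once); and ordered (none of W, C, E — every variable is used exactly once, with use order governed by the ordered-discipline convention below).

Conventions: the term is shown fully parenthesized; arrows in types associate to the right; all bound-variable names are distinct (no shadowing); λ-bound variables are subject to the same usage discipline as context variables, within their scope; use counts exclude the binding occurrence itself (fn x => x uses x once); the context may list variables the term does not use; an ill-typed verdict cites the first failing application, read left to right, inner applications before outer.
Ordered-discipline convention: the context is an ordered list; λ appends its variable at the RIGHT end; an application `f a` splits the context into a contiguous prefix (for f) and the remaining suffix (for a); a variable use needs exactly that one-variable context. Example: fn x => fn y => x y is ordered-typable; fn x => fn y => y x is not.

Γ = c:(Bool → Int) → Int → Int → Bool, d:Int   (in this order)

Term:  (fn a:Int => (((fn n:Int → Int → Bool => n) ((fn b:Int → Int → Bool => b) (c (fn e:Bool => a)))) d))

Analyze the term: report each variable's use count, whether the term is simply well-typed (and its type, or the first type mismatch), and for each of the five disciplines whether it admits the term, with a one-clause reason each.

counts: c: 1×; d: 1×; a (bound): 1×; n (bound): 1×; b (bound): 1×; e (bound): 0×
order of uses: n, b, c, a, d
typing: the term checks, with type Int → Int → Bool
ordered: ✗, unused: e — weakening required
linear: ✗, unused: e — weakening required
affine: ✓, at most one use each (c, d, a, n, b, e)
relevant: ✗, unused: e — weakening required
unrestricted: ✓, well-typed at Int → Int → Bool; no restrictions here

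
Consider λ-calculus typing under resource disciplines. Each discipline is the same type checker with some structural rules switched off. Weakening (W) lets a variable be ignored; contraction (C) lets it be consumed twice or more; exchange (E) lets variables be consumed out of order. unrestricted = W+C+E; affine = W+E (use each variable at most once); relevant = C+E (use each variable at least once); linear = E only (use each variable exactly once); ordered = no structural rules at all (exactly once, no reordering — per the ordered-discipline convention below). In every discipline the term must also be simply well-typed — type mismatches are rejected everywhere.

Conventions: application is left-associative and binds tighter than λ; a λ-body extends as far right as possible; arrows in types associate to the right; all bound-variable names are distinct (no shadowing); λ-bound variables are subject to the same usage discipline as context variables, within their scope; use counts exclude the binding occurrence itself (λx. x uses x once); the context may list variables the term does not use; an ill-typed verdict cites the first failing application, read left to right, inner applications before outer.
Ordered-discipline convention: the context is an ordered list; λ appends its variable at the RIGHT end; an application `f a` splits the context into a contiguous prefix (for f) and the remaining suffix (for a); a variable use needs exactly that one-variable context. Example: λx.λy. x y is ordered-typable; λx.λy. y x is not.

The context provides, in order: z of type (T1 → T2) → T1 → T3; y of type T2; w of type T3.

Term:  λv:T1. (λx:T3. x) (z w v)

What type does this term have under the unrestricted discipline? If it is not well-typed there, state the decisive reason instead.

not well-typed under unrestricted — the type mismatch rejects it
use counts: z: 1, y: 0, w: 1, v (bound): 1, x (bound): 1
use order (left to right): x, z, w, v
typing: ill-typed: an application expects T1 → T2 but receives T3
all disciplines: ordered ✗; linear ✗; affine ✗; relevant ✗; unrestricted ✗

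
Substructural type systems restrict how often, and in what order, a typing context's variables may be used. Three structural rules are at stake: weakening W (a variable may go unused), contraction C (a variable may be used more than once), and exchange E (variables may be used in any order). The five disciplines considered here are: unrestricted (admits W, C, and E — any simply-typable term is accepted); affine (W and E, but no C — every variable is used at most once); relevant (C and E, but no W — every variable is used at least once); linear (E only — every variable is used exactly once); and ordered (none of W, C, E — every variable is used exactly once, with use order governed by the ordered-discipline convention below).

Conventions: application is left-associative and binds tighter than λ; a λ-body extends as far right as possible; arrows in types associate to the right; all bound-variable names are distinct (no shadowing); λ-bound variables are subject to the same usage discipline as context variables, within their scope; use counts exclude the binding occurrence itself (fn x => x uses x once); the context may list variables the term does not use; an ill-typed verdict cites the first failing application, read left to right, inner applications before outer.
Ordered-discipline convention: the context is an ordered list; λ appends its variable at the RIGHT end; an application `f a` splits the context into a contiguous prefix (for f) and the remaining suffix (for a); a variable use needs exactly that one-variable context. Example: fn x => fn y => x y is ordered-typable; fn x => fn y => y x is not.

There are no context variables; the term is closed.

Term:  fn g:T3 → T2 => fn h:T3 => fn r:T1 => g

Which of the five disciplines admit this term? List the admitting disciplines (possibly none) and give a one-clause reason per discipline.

admitted in: affine, unrestricted
variable uses: g [bound]: 1; h [bound]: 0; r [bound]: 0
uses in reading order: g
typing: ✓ — (T3 → T2) → T3 → T1 → T3 → T2
ordered: ✗ — unused: h, r — weakening required
linear: ✗ — unused: h, r — weakening required
affine: ✓ — at most one use each (g, h, r)
relevant: ✗ — unused: h, r — weakening required
unrestricted: ✓ — type-checks ((T3 → T2) → T3 → T1 → T3 → T2) and nothing is barred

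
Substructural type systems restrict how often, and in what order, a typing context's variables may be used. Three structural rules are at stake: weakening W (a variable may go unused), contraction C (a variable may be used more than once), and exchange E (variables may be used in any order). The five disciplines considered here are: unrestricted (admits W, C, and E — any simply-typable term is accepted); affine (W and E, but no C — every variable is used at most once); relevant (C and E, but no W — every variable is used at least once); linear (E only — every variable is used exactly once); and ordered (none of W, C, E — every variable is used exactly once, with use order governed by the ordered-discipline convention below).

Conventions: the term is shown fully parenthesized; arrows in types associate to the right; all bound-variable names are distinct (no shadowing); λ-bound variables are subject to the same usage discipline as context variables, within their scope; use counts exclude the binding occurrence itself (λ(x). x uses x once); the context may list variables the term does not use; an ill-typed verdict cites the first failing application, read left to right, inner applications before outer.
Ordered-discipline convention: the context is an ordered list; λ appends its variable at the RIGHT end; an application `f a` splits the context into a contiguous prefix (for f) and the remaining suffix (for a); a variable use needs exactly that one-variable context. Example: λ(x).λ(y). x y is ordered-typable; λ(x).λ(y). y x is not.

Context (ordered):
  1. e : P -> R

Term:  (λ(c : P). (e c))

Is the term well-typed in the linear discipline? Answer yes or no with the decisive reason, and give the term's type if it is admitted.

yes — e, c: one use apiece; term : P -> R
variable uses: e ×1, c [bound] ×1
use order (left to right): e, c
typing: ✓ — P -> R
across the five disciplines: ordered ✓ · linear ✓ · affine ✓ · relevant ✓ · unrestricted ✓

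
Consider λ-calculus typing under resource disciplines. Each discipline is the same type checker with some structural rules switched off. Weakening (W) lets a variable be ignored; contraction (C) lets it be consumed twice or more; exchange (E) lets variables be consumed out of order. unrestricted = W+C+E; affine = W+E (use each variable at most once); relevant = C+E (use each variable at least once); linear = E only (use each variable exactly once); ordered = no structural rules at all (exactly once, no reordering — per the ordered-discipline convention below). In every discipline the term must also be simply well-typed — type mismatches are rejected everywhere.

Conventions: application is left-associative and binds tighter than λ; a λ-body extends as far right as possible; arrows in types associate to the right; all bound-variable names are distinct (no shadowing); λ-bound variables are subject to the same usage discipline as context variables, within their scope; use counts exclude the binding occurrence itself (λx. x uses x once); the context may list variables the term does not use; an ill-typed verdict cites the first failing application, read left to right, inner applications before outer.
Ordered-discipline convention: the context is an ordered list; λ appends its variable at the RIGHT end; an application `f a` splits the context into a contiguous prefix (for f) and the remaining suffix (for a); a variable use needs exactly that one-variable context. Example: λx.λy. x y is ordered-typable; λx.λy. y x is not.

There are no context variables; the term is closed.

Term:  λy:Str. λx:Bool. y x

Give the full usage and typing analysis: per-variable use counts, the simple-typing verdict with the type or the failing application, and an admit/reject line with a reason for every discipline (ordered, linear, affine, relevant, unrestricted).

usage: y [bound]: 1, x [bound]: 1
left-to-right use order: y, x
typing: ill-typed: applying a non-function (Str)
ordered: ✗, a type mismatch blocks all five
linear: ✗, the type mismatch rejects it
affine: ✗, not simply typable
relevant: ✗, fails simple typing
unrestricted: ✗, a type mismatch blocks all five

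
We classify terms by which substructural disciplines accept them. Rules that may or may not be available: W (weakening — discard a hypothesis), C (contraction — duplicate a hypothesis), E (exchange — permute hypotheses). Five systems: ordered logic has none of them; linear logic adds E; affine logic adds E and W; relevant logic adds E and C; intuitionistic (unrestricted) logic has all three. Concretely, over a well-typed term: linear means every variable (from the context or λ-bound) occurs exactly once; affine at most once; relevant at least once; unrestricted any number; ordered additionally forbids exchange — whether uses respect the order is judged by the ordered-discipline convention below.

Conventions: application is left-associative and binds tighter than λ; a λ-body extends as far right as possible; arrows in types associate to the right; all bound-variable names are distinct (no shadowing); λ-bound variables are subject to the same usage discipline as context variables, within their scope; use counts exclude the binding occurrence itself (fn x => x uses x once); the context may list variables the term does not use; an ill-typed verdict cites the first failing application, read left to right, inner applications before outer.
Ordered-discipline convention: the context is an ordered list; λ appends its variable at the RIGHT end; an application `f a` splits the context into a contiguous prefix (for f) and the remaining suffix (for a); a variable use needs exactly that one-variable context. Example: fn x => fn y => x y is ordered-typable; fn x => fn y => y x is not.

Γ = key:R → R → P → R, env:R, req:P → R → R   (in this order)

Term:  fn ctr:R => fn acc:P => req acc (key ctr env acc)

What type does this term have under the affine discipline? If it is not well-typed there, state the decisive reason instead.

not well-typed under affine — repeated use of acc ×2
usage: key: 1×, env: 1×, req: 1×, ctr (bound): 1×, acc (bound): 2×
left-to-right use order: req, acc, key, ctr, env, acc
typing: well-typed at R → P → R
across the five disciplines: ordered ✗ · linear ✗ · affine ✗ · relevant ✓ · unrestricted ✓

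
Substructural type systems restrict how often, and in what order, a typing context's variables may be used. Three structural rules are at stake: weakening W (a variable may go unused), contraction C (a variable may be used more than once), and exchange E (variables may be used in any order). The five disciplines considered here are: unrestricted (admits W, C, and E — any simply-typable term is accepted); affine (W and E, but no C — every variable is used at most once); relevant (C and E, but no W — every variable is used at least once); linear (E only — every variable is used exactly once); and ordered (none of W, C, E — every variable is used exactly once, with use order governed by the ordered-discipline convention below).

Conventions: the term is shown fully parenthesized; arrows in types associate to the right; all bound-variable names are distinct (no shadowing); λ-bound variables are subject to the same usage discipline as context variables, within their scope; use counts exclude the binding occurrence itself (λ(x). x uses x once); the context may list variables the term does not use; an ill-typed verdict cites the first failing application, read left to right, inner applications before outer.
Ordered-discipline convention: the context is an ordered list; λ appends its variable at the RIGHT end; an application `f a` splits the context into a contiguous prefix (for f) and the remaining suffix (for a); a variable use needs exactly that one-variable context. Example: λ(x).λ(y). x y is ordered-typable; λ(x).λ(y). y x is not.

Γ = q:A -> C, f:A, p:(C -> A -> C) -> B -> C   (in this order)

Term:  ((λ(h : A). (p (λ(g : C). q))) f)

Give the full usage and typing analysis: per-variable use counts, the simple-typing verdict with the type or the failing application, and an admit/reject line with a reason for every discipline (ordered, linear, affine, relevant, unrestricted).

counts: q=1, f=1, p=1, h [bound]=0, g [bound]=0
left-to-right use order: p, q, f
typing: ✓ — B -> C
ordered: ✗, unused: h, g — weakening required
linear: ✗, unused: h, g — weakening required
affine: ✓, no duplicate uses among q, f, p, h, g
relevant: ✗, unused: h, g — weakening required
unrestricted: ✓, typability at B -> C is all that's needed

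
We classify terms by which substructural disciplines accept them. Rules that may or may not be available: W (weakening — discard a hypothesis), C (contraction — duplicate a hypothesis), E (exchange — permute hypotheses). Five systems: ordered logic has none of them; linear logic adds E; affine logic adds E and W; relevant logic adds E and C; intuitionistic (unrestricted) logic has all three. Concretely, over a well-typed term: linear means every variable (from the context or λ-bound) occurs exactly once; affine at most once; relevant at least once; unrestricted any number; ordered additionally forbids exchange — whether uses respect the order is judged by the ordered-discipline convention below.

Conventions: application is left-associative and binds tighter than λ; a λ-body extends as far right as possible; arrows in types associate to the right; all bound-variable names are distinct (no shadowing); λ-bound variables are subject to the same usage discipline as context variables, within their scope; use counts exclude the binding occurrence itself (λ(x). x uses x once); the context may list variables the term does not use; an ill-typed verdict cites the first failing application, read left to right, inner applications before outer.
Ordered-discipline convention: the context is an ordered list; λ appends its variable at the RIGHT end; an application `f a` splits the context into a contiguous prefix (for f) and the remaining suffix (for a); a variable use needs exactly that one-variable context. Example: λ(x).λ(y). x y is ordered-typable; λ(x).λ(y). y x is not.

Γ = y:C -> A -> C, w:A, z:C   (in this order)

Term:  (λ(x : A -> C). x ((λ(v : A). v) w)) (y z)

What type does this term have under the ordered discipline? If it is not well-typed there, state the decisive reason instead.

not well-typed under ordered — no contiguous prefix/suffix split fits x, v, w, y, z
use counts: y=1; w=1; z=1; x (λ-bound)=1; v (λ-bound)=1
use order (left to right): x, v, w, y, z
typing: well-typed — term : C
summary: ordered ✗; linear ✓; affine ✓; relevant ✓; unrestricted ✓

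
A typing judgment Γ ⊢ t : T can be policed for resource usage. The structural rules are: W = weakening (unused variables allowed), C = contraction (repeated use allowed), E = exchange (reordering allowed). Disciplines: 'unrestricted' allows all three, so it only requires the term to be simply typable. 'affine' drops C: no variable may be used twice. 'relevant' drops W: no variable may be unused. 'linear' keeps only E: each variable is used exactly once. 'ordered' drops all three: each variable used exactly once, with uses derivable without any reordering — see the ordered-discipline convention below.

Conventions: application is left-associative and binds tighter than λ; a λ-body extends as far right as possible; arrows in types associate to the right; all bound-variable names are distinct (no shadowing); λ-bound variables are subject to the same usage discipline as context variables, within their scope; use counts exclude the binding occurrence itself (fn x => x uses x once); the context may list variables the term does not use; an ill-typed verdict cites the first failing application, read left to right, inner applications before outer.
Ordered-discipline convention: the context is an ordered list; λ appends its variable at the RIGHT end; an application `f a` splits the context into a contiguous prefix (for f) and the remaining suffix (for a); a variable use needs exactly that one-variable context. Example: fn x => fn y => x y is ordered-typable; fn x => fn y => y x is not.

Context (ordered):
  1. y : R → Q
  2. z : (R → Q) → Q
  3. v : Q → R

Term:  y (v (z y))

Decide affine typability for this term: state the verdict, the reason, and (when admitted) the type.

no — needs contraction — y ×2
usage: y ×2, z ×1, v ×1
use order (left to right): y, v, z, y
typing: well-typed — term : Q
across the five disciplines: ordered ✗, linear ✗, affine ✗, relevant ✓, unrestricted ✓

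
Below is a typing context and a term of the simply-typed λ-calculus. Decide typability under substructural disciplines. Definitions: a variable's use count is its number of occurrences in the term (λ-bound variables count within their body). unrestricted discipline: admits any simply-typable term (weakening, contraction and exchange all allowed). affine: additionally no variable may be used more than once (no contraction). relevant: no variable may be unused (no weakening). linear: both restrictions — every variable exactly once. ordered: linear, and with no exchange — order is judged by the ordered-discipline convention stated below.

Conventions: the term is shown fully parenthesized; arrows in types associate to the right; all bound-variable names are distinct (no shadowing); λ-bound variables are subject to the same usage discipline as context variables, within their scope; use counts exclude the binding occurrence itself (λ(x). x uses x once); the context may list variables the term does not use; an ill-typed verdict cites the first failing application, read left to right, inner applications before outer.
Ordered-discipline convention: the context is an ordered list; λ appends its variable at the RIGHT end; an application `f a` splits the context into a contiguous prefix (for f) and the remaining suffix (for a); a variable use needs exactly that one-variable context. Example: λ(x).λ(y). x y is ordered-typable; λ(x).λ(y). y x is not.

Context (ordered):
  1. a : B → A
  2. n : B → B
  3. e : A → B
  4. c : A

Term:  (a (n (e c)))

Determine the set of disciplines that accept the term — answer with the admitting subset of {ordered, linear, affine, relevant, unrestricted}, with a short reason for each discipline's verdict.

accepted by: ordered, linear, affine, relevant, unrestricted
counts: a ×1, n ×1, e ×1, c ×1
order of uses: a, n, e, c
typing: the term checks, with type A
ordered: ✓, a, n, e, c once each; derivable with no W/C/E
linear: ✓, each of a, n, e, c used exactly once
affine: ✓, a, n, e, c: no repeats, contraction unneeded
relevant: ✓, none of a, n, e, c goes unused
unrestricted: ✓, simply typable at A; W, C, E all held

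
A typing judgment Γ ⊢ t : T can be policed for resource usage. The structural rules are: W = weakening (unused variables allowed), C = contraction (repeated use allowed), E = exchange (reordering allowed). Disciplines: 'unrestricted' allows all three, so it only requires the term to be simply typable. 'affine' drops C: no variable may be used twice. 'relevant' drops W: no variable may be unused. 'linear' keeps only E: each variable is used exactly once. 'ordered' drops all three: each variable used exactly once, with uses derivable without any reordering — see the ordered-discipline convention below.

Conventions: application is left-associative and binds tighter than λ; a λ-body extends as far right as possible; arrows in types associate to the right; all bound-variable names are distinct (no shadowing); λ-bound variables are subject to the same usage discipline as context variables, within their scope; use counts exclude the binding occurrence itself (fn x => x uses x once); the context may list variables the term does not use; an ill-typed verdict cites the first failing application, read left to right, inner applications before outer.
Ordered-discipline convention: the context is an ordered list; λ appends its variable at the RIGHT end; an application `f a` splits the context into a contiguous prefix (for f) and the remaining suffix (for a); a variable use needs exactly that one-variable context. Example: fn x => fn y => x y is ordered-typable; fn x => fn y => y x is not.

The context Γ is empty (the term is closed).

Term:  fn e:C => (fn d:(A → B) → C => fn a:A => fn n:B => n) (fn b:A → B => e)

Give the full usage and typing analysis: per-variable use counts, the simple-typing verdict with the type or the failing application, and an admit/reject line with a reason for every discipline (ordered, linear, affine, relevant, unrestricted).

use counts: e (λ-bound): 1; d (λ-bound): 0; a (λ-bound): 0; n (λ-bound): 1; b (λ-bound): 0
order of uses: n, e
typing: the term checks, with type C → A → B → B
ordered: ✗, unused: d, a, b — weakening required
linear: ✗, unused: d, a, b — weakening required
affine: ✓, none of e, d, a, n, b used more than once
relevant: ✗, unused: d, a, b — weakening required
unrestricted: ✓, well-typed at C → A → B → B; no restrictions here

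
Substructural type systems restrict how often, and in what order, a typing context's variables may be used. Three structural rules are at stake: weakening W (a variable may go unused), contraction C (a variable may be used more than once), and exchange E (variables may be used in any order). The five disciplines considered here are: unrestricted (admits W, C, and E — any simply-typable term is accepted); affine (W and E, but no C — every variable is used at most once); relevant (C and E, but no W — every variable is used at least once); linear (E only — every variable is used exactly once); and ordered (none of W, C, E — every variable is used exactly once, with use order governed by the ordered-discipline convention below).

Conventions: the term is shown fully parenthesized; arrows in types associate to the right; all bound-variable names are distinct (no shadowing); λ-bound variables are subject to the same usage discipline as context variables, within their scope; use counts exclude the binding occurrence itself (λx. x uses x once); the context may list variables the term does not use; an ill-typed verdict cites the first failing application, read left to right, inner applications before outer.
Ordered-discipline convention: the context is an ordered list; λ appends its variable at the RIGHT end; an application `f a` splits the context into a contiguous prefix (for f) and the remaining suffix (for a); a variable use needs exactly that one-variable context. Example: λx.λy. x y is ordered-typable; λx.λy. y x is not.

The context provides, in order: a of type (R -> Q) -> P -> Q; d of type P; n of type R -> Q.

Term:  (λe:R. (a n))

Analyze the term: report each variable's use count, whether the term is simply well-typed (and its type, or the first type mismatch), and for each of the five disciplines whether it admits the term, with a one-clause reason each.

counts: a: 1×, d: 0×, n: 1×, e (λ-bound): 0×
order of uses: a, n
typing: well-typed at R -> P -> Q
ordered: ✗ — unused: d, e — weakening required
linear: ✗ — unused: d, e — weakening required
affine: ✓ — at most one use each (a, d, n, e)
relevant: ✗ — unused: d, e — weakening required
unrestricted: ✓ — type-checks (R -> P -> Q) and nothing is barred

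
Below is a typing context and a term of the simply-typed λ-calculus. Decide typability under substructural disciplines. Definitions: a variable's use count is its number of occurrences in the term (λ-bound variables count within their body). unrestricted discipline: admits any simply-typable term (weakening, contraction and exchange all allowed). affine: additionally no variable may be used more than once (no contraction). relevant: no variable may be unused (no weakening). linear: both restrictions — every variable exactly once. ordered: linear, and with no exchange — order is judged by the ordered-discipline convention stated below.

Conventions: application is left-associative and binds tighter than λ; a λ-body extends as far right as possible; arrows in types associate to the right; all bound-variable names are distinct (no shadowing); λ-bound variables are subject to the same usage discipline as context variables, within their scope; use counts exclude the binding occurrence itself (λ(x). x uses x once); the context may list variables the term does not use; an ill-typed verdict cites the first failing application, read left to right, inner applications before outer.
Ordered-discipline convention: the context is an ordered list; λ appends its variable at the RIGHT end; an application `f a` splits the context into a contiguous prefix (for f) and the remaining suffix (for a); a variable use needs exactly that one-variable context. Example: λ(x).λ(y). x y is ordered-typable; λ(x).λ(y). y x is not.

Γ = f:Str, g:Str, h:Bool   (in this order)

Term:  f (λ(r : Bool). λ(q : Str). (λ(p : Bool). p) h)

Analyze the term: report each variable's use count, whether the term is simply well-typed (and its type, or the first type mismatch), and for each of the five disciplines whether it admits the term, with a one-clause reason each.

usage: f=1, g=0, h=1, r [bound]=0, q [bound]=0, p [bound]=1
use order (left to right): f, p, h
typing: ill-typed: can't apply a value of type Str
ordered: ✗ — the type mismatch rejects it
linear: ✗ — not simply typable
affine: ✗ — fails simple typing
relevant: ✗ — a type mismatch blocks all five
unrestricted: ✗ — the type mismatch rejects it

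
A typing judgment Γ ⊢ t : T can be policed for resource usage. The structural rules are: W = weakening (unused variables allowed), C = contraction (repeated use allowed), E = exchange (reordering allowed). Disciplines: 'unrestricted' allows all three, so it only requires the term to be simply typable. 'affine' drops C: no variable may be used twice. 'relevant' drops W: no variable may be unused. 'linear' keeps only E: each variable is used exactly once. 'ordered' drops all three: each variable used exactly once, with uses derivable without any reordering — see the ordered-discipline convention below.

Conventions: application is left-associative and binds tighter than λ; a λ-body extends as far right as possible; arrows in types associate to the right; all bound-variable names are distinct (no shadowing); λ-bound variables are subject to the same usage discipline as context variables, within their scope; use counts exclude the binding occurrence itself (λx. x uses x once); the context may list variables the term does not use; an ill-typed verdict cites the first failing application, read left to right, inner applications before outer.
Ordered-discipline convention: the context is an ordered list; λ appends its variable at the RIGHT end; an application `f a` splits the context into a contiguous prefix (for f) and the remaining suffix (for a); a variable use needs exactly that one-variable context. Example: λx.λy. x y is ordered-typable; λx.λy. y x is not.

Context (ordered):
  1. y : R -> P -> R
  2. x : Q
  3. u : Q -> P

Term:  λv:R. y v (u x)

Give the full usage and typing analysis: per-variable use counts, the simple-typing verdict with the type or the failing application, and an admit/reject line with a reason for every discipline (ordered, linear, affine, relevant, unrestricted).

usage: y ×1, x ×1, u ×1, v (λ-bound) ×1
uses in reading order: y, v, u, x
typing: the term checks, with type R -> R
ordered ✗ (no ordered split (uses run y, v, u, x))
linear ✓ (y, x, u, v: one use apiece)
affine ✓ (no duplicate uses among y, x, u, v)
relevant ✓ (y, x, u, v: all used, weakening unneeded)
unrestricted ✓ (well-typed at R -> R; no restrictions here)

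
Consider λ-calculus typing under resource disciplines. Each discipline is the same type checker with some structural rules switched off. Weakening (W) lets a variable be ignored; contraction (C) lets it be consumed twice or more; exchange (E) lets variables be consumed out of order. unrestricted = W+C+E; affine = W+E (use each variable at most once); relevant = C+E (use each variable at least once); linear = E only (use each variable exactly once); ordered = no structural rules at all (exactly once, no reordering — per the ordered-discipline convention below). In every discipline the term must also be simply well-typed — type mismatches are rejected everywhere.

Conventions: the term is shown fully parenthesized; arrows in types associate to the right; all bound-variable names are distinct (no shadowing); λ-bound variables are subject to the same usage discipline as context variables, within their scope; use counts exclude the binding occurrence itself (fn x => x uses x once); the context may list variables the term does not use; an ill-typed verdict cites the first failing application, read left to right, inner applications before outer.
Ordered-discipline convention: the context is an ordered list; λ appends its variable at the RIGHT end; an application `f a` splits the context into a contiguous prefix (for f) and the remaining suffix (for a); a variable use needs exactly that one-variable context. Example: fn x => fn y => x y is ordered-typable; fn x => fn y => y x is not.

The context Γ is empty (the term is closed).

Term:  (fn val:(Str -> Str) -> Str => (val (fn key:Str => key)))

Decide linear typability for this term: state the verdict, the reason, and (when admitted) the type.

yes — each of val, key used exactly once; term : ((Str -> Str) -> Str) -> Str
variable uses: val [bound]: 1×, key [bound]: 1×
uses in reading order: val, key
typing: ✓ — ((Str -> Str) -> Str) -> Str
per-discipline verdicts: ordered ✓, linear ✓, affine ✓, relevant ✓, unrestricted ✓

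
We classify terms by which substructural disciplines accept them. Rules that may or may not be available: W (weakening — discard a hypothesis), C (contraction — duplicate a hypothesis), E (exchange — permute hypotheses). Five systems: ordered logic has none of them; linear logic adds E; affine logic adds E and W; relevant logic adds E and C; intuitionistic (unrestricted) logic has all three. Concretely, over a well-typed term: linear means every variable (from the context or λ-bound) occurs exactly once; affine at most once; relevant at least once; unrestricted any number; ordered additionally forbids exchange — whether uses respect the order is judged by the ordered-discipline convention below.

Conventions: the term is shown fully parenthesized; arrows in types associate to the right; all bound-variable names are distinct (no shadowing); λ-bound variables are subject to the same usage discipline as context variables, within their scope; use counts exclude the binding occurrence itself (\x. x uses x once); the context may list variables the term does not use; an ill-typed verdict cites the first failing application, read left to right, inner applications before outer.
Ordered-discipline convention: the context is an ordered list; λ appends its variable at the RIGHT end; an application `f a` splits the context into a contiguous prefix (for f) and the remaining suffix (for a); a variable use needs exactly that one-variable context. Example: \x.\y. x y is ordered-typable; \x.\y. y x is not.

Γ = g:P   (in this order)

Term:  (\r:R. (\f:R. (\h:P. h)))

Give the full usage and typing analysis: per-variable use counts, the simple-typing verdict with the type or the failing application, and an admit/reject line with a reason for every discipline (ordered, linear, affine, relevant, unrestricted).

variable uses: g=0, r (bound)=0, f (bound)=0, h (bound)=1
use order (left to right): h
typing: the term checks, with type R → R → P → P
ordered: ✗ — unused: g, r, f — weakening required
linear: ✗ — unused: g, r, f — weakening required
affine: ✓ — no duplicate uses among g, r, f, h
relevant: ✗ — unused: g, r, f — weakening required
unrestricted: ✓ — typability at R → R → P → P is all that's needed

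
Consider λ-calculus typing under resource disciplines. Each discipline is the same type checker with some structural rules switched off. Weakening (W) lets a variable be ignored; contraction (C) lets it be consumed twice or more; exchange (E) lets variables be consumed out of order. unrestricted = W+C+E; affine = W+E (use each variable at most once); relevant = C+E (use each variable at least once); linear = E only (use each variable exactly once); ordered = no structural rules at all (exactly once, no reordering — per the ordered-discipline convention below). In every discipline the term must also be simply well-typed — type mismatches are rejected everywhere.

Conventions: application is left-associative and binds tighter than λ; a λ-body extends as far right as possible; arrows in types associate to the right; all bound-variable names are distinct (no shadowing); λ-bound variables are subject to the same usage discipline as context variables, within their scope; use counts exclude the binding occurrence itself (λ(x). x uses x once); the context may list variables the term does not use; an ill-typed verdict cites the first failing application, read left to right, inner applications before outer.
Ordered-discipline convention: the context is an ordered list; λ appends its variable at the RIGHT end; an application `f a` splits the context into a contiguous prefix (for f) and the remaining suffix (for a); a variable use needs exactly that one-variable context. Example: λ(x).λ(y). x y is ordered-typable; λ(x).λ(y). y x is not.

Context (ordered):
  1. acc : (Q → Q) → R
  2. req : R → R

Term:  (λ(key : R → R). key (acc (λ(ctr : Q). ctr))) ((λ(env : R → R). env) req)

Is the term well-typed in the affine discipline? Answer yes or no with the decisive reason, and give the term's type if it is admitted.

yes — no duplicate uses among acc, req, key, ctr, env; term : R
use counts: acc=1, req=1, key (λ-bound)=1, ctr (λ-bound)=1, env (λ-bound)=1
order of uses: key, acc, ctr, env, req
typing: ✓ — R
per-discipline verdicts: ordered ✗; linear ✓; affine ✓; relevant ✓; unrestricted ✓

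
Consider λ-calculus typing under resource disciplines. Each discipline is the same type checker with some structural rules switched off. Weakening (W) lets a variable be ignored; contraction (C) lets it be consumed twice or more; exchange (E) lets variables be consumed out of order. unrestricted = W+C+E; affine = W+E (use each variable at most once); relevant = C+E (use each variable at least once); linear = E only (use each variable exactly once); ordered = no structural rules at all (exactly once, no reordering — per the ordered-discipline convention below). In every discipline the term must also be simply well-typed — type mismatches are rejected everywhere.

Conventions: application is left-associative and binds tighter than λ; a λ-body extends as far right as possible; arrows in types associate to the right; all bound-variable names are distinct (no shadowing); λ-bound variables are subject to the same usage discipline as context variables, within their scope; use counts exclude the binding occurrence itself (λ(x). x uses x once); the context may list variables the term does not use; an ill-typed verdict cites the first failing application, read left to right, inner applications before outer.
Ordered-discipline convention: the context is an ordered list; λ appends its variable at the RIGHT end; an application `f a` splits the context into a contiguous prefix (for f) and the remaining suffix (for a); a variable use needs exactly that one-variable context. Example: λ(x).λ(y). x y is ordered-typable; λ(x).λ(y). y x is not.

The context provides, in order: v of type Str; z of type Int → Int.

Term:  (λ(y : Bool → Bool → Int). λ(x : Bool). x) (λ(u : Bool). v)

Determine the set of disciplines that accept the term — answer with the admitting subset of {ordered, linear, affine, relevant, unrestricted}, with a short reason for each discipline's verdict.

admitted by: none
use counts: v: 1; z: 0; y (λ-bound): 0; x (λ-bound): 1; u (λ-bound): 0
uses in reading order: x, v
typing: ill-typed: an argument Bool → Str mismatches the expected Bool → Bool → Int
ordered: ✗ — not simply typable
linear: ✗ — fails simple typing
affine: ✗ — a type mismatch blocks all five
relevant: ✗ — the type mismatch rejects it
unrestricted: ✗ — not simply typable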